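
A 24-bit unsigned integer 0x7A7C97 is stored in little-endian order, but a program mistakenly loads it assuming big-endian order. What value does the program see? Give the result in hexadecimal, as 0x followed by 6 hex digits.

Stored little-endian, the bytes at ascending addresses are 97 7C 7A.
Read back as big-endian, the last byte is least significant, giving 0x977C7A.

0x977C7A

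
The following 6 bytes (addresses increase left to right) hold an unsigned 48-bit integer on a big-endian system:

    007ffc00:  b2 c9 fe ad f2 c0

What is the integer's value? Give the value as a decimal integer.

Big-endian stores the most-significant byte at the lowest address.
The bytes are already most-significant first: 0xB2C9FEADF2C0.
0xB2C9FEADF2C0 = 196580630983360.

196580630983360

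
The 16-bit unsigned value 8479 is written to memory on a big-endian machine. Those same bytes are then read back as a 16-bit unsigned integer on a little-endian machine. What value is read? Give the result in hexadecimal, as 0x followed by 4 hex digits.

0x1F21

8479 in 16-bit hexadecimal is 0x211F.
Stored big-endian, the bytes at ascending addresses are 21 1F.
Read back as little-endian, the first byte is least significant, giving 0x1F21.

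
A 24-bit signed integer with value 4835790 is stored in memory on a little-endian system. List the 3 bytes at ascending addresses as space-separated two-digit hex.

CE C9 49

4835790 in hexadecimal, padded to 24 bits, is 0x49C9CE.
Split into bytes (most-significant first): 49 C9 CE.
Little-endian: lowest address holds the least-significant byte.
So at ascending addresses the bytes are CE C9 49.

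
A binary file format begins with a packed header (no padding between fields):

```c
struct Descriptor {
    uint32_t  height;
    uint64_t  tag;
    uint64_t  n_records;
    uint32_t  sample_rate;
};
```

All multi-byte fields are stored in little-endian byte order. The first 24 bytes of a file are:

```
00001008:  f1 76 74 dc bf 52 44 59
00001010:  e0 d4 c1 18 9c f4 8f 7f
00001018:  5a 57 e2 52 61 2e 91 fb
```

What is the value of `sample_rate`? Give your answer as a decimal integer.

`sample_rate` follows `height` (4 B), `tag` (8 B), `n_records` (8 B), so it starts at offset 4 + 8 + 8 = 20 and occupies 4 bytes.
Bytes at offsets 20..23: 61 2E 91 FB.
Little-endian stores the least-significant byte at the lowest address.
Reassemble most-significant byte first: FB 91 2E 61 → 0xFB912E61.
0xFB912E61 = 4220595809.

4220595809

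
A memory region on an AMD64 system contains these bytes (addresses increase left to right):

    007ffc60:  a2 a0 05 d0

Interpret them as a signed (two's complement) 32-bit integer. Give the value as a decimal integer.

-804937566

Little-endian: lowest address holds the least-significant byte.
Reassemble most-significant byte first: D0 05 A0 A2 → 0xD005A0A2.
Top bit is set, so as a signed 32-bit value this is 0xD005A0A2 − 2^32 = -804937566.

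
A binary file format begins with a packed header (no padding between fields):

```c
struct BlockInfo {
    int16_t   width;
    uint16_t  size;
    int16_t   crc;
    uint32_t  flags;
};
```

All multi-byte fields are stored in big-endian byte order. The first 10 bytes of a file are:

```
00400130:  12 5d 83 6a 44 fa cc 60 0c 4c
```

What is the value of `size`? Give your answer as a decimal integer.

33642

`size` follows `width` (2 bytes), so it starts at byte offset 2 and occupies 2 bytes.
Bytes at offsets 2..3: 83 6A.
Big-endian stores the most-significant byte at the lowest address.
The bytes are already most-significant first: 0x836A.
0x836A = 33642.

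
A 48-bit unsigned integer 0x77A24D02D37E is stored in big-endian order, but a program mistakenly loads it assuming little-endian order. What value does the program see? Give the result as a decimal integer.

Stored big-endian, the bytes at ascending addresses are 77 A2 4D 02 D3 7E.
Read back as little-endian, the first byte is least significant, giving 0x7ED3024DA277.
0x7ED3024DA277 = 139444741841527.

139444741841527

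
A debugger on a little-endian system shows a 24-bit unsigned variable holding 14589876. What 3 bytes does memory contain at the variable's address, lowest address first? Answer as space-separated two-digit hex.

14589876 in hexadecimal, padded to 24 bits, is 0xDE9FB4.
Split into bytes (most-significant first): DE 9F B4.
Little-endian stores the least-significant byte at the lowest address.
So at ascending addresses the bytes are B4 9F DE.

B4 9F DE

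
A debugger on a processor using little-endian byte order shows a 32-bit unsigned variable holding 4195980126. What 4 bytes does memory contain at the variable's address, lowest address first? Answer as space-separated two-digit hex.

5E 93 19 FA

4195980126 in hexadecimal, padded to 32 bits, is 0xFA19935E.
Split into bytes (most-significant first): FA 19 93 5E.
In little-endian order the low byte comes first in memory.
So at ascending addresses the bytes are 5E 93 19 FA.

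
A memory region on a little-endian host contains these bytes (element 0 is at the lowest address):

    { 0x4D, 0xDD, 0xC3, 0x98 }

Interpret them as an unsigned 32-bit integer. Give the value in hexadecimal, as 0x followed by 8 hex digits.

Little-endian stores the least-significant byte at the lowest address.
Reassemble most-significant byte first: 98 C3 DD 4D → 0x98C3DD4D.

0x98C3DD4D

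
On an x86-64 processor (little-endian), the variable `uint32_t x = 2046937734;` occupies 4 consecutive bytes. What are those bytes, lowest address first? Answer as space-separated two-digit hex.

86 CA 01 7A

2046937734 in hexadecimal, padded to 32 bits, is 0x7A01CA86.
Split into bytes (most-significant first): 7A 01 CA 86.
Little-endian: lowest address holds the least-significant byte.
So at ascending addresses the bytes are 86 CA 01 7A.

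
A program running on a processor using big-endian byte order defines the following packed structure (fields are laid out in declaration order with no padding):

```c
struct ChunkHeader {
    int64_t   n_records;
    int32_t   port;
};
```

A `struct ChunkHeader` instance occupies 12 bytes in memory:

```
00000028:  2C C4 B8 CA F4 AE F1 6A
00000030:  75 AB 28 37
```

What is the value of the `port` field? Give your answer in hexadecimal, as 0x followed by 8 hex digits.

0x75AB2837

`port` follows `n_records` (8 bytes), so it starts at byte offset 8 and occupies 4 bytes.
Bytes at offsets 8..11: 75 AB 28 37.
In big-endian order the high byte comes first in memory.
The bytes are already most-significant first: 0x75AB2837.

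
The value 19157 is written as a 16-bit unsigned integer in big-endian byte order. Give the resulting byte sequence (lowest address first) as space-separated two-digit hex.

4A D5

19157 in hexadecimal, padded to 16 bits, is 0x4AD5.
Split into bytes (most-significant first): 4A D5.
In big-endian order the high byte comes first in memory.
So the memory order matches the most-significant-first order: 4A D5.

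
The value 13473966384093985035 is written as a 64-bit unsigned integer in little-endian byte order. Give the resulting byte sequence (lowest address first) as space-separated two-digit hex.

0B F9 79 C7 09 25 FD BA

13473966384093985035 in hexadecimal, padded to 64 bits, is 0xBAFD2509C779F90B.
Split into bytes (most-significant first): BA FD 25 09 C7 79 F9 0B.
Little-endian stores the least-significant byte at the lowest address.
So at ascending addresses the bytes are 0B F9 79 C7 09 25 FD BA.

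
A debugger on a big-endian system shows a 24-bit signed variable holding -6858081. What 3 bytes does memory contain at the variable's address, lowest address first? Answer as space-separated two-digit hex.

Two's complement of -6858081 in 24 bits: 6858081 = 0x68A561; invert → 0x975A9E; add 1 → 0x975A9F.
Split into bytes (most-significant first): 97 5A 9F.
Big-endian stores the most-significant byte at the lowest address.
So the memory order matches the most-significant-first order: 97 5A 9F.

97 5A 9F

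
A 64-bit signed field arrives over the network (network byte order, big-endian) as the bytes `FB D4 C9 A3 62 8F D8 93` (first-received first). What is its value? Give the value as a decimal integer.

-300393571556534125

Big-endian stores the most-significant byte at the lowest address.
The bytes are already most-significant first: 0xFBD4C9A3628FD893.
Top bit is set, so as a signed 64-bit value this is 0xFBD4C9A3628FD893 − 2^64 = -300393571556534125.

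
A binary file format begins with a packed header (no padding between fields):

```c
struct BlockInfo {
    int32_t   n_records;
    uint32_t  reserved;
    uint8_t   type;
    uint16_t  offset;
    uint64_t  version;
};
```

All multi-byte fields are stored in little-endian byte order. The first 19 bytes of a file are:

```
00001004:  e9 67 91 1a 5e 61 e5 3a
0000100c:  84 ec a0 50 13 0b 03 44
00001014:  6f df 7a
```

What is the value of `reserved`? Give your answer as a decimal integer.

988111198

`reserved` follows `n_records` (4 bytes), so it starts at byte offset 4 and occupies 4 bytes.
Bytes at offsets 4..7: 5E 61 E5 3A.
Little-endian: lowest address holds the least-significant byte.
Reassemble most-significant byte first: 3A E5 61 5E → 0x3AE5615E.
0x3AE5615E = 988111198.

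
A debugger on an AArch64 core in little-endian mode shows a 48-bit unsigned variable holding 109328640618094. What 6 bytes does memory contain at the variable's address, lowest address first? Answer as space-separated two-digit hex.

109328640618094 in hexadecimal, padded to 48 bits, is 0x636F0EC9AE6E.
Split into bytes (most-significant first): 63 6F 0E C9 AE 6E.
In little-endian order the low byte comes first in memory.
So at ascending addresses the bytes are 6E AE C9 0E 6F 63.

6E AE C9 0E 6F 63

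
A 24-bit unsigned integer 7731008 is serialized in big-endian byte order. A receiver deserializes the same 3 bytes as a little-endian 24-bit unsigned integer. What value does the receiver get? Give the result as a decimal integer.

7731008 in 24-bit hexadecimal is 0x75F740.
Stored big-endian, the bytes at ascending addresses are 75 F7 40.
Read back as little-endian, the first byte is least significant, giving 0x40F775.
0x40F775 = 4257653.

4257653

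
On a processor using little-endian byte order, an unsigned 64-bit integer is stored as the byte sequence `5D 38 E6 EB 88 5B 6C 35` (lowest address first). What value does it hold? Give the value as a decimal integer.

3849552425126344797

Little-endian: lowest address holds the least-significant byte.
Reassemble most-significant byte first: 35 6C 5B 88 EB E6 38 5D → 0x356C5B88EBE6385D.
0x356C5B88EBE6385D = 3849552425126344797.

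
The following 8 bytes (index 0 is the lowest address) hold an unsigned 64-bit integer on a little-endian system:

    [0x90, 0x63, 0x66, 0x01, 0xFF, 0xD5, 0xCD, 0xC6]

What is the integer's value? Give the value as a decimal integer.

Little-endian: lowest address holds the least-significant byte.
Reassemble most-significant byte first: C6 CD D5 FF 01 66 63 90 → 0xC6CDD5FF01666390.
0xC6CDD5FF01666390 = 14325341280952279952.

14325341280952279952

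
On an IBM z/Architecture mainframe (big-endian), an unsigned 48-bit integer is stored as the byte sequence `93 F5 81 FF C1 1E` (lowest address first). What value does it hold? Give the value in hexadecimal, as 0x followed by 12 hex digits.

0x93F581FFC11E

In big-endian order the high byte comes first in memory.
The bytes are already most-significant first: 0x93F581FFC11E.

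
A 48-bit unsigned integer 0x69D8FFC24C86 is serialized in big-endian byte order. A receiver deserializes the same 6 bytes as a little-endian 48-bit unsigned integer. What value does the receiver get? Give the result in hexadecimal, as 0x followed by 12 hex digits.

0x864CC2FFD869

Stored big-endian, the bytes at ascending addresses are 69 D8 FF C2 4C 86.
Read back as little-endian, the first byte is least significant, giving 0x864CC2FFD869.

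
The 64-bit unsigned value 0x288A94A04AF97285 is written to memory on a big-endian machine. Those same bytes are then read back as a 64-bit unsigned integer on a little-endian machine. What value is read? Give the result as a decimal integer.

9616022253306415656

Stored big-endian, the bytes at ascending addresses are 28 8A 94 A0 4A F9 72 85.
Read back as little-endian, the first byte is least significant, giving 0x8572F94AA0948A28.
0x8572F94AA0948A28 = 9616022253306415656.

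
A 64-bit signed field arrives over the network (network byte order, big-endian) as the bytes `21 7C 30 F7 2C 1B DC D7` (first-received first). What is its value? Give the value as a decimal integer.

2412857338518822103

Big-endian stores the most-significant byte at the lowest address.
The bytes are already most-significant first: 0x217C30F72C1BDCD7.
0x217C30F72C1BDCD7 = 2412857338518822103.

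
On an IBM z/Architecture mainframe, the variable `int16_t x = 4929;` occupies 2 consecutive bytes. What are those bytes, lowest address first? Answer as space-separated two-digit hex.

4929 in hexadecimal, padded to 16 bits, is 0x1341.
Split into bytes (most-significant first): 13 41.
In big-endian order the high byte comes first in memory.
So the memory order matches the most-significant-first order: 13 41.

13 41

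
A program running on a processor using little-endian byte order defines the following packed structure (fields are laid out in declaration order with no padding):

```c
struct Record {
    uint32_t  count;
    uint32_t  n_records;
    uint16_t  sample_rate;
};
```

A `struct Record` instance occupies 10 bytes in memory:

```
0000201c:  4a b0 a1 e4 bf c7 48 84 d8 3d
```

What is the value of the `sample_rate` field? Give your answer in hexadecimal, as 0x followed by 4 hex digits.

0x3DD8

`sample_rate` follows `count` (4 B), `n_records` (4 B), so it starts at offset 4 + 4 = 8 and occupies 2 bytes.
Bytes at offsets 8..9: D8 3D.
Little-endian stores the least-significant byte at the lowest address.
Reassemble most-significant byte first: 3D D8 → 0x3DD8.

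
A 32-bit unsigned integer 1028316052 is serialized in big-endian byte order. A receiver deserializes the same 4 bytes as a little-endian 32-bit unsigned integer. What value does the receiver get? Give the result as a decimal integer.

1028316052 in 32-bit hexadecimal is 0x3D4ADB94.
Stored big-endian, the bytes at ascending addresses are 3D 4A DB 94.
Read back as little-endian, the first byte is least significant, giving 0x94DB4A3D.
0x94DB4A3D = 2497399357.

2497399357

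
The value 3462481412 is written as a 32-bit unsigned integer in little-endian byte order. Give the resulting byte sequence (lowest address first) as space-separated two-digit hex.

04 46 61 CE

3462481412 in hexadecimal, padded to 32 bits, is 0xCE614604.
Split into bytes (most-significant first): CE 61 46 04.
In little-endian order the low byte comes first in memory.
So at ascending addresses the bytes are 04 46 61 CE.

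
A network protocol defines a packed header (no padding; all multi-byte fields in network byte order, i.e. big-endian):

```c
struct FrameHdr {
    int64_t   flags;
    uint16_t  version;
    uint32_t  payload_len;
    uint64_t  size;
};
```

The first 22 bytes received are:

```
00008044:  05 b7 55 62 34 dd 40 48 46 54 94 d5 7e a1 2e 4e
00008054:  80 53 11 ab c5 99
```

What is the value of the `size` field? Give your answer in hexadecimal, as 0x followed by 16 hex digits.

`size` follows `flags` (8 B), `version` (2 B), `payload_len` (4 B), so it starts at offset 8 + 2 + 4 = 14 and occupies 8 bytes.
Bytes at offsets 14..21: 2E 4E 80 53 11 AB C5 99.
Big-endian stores the most-significant byte at the lowest address.
The bytes are already most-significant first: 0x2E4E805311ABC599.

0x2E4E805311ABC599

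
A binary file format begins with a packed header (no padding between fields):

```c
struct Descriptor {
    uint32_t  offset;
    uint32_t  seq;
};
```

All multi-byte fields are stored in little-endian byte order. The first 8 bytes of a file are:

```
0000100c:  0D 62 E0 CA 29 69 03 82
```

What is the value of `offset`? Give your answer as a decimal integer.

`offset` is the first field, at byte offset 0, occupying 4 bytes.
Bytes at offsets 0..3: 0D 62 E0 CA.
Little-endian: lowest address holds the least-significant byte.
Reassemble most-significant byte first: CA E0 62 0D → 0xCAE0620D.
0xCAE0620D = 3403702797.

3403702797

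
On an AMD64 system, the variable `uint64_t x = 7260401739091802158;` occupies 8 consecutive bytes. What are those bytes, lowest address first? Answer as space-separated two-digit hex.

2E F8 31 19 EA 20 C2 64

7260401739091802158 in hexadecimal, padded to 64 bits, is 0x64C220EA1931F82E.
Split into bytes (most-significant first): 64 C2 20 EA 19 31 F8 2E.
Little-endian stores the least-significant byte at the lowest address.
So at ascending addresses the bytes are 2E F8 31 19 EA 20 C2 64.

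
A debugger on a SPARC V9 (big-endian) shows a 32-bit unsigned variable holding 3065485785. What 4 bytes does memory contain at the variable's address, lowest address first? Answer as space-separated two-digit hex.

B6 B7 99 D9

3065485785 in hexadecimal, padded to 32 bits, is 0xB6B799D9.
Split into bytes (most-significant first): B6 B7 99 D9.
Big-endian: lowest address holds the most-significant byte.
So the memory order matches the most-significant-first order: B6 B7 99 D9.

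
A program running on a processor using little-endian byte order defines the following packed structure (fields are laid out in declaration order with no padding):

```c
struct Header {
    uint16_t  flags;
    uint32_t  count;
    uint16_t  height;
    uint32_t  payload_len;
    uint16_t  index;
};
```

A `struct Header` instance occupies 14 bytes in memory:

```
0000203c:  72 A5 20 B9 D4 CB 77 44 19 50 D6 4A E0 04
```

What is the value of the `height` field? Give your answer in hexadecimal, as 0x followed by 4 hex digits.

`height` follows `flags` (2 B), `count` (4 B), so it starts at offset 2 + 4 = 6 and occupies 2 bytes.
Bytes at offsets 6..7: 77 44.
In little-endian order the low byte comes first in memory.
Reassemble most-significant byte first: 44 77 → 0x4477.

0x4477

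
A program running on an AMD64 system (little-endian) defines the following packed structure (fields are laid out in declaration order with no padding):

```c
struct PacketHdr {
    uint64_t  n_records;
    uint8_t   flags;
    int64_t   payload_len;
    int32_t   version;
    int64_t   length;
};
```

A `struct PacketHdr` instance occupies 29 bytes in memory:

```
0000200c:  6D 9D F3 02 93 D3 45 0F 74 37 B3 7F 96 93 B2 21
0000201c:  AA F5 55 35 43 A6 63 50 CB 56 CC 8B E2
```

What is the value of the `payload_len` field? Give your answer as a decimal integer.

-6187468066075462857

`payload_len` follows `n_records` (8 B), `flags` (1 B), so it starts at offset 8 + 1 = 9 and occupies 8 bytes.
Bytes at offsets 9..16: 37 B3 7F 96 93 B2 21 AA.
Little-endian stores the least-significant byte at the lowest address.
Reassemble most-significant byte first: AA 21 B2 93 96 7F B3 37 → 0xAA21B293967FB337.
Top bit is set, so as a signed 64-bit value this is 0xAA21B293967FB337 − 2^64 = -6187468066075462857.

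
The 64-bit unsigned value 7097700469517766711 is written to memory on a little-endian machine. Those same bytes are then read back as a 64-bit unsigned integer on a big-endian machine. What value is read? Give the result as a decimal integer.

7097700469517766711 in 64-bit hexadecimal is 0x628018F8C7BAD037.
Stored little-endian, the bytes at ascending addresses are 37 D0 BA C7 F8 18 80 62.
Read back as big-endian, the last byte is least significant, giving 0x37D0BAC7F8188062.
0x37D0BAC7F8188062 = 4021919835265466466.

4021919835265466466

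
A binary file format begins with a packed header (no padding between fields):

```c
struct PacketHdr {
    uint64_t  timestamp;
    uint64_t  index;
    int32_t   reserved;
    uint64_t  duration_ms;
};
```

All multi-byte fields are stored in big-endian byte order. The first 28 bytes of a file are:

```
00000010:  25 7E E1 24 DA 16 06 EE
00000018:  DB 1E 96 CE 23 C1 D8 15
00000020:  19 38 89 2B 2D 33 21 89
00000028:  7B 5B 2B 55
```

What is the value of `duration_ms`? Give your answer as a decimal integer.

`duration_ms` follows `timestamp` (8 B), `index` (8 B), `reserved` (4 B), so it starts at offset 8 + 8 + 4 = 20 and occupies 8 bytes.
Bytes at offsets 20..27: 2D 33 21 89 7B 5B 2B 55.
Big-endian: lowest address holds the most-significant byte.
The bytes are already most-significant first: 0x2D3321897B5B2B55.
0x2D3321897B5B2B55 = 3256983829882809173.

3256983829882809173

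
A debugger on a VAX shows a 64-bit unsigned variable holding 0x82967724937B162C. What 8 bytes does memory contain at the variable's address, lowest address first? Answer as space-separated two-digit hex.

Split into bytes (most-significant first): 82 96 77 24 93 7B 16 2C.
Little-endian stores the least-significant byte at the lowest address.
So at ascending addresses the bytes are 2C 16 7B 93 24 77 96 82.

2C 16 7B 93 24 77 96 82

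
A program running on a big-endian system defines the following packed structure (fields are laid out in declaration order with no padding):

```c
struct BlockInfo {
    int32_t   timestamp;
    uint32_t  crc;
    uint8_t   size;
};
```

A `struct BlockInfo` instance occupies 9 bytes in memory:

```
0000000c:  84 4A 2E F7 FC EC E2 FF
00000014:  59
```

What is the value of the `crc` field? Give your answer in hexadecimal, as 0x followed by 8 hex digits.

0xFCECE2FF

`crc` follows `timestamp` (4 bytes), so it starts at byte offset 4 and occupies 4 bytes.
Bytes at offsets 4..7: FC EC E2 FF.
Big-endian: lowest address holds the most-significant byte.
The bytes are already most-significant first: 0xFCECE2FF.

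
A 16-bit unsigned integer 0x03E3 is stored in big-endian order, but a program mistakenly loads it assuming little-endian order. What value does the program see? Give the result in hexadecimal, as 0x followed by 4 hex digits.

Stored big-endian, the bytes at ascending addresses are 03 E3.
Read back as little-endian, the first byte is least significant, giving 0xE303.

0xE303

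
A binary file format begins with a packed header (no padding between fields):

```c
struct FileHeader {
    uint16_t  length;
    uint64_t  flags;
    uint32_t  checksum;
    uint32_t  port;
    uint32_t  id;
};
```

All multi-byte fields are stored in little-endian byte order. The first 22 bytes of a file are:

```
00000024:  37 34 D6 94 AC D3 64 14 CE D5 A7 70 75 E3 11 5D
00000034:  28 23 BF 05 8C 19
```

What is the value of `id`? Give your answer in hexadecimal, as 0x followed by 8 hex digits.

0x198C05BF

`id` follows `length` (2 B), `flags` (8 B), `checksum` (4 B), `port` (4 B), so it starts at offset 2 + 8 + 4 + 4 = 18 and occupies 4 bytes.
Bytes at offsets 18..21: BF 05 8C 19.
In little-endian order the low byte comes first in memory.
Reassemble most-significant byte first: 19 8C 05 BF → 0x198C05BF.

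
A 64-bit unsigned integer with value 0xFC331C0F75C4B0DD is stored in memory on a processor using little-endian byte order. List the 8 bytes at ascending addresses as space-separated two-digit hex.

Split into bytes (most-significant first): FC 33 1C 0F 75 C4 B0 DD.
Little-endian: lowest address holds the least-significant byte.
So at ascending addresses the bytes are DD B0 C4 75 0F 1C 33 FC.

DD B0 C4 75 0F 1C 33 FC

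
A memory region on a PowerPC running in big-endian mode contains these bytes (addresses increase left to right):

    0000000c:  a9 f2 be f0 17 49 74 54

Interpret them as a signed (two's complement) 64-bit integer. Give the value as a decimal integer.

-6200683798543633324

Big-endian: lowest address holds the most-significant byte.
The bytes are already most-significant first: 0xA9F2BEF017497454.
Top bit is set, so as a signed 64-bit value this is 0xA9F2BEF017497454 − 2^64 = -6200683798543633324.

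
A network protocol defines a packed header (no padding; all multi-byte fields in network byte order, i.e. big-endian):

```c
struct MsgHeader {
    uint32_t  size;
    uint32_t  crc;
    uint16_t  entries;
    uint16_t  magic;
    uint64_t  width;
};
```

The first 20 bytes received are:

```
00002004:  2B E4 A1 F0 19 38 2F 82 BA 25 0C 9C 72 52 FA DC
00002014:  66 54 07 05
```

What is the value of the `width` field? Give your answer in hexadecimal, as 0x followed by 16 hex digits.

`width` follows `size` (4 B), `crc` (4 B), `entries` (2 B), `magic` (2 B), so it starts at offset 4 + 4 + 2 + 2 = 12 and occupies 8 bytes.
Bytes at offsets 12..19: 72 52 FA DC 66 54 07 05.
In big-endian order the high byte comes first in memory.
The bytes are already most-significant first: 0x7252FADC66540705.

0x7252FADC66540705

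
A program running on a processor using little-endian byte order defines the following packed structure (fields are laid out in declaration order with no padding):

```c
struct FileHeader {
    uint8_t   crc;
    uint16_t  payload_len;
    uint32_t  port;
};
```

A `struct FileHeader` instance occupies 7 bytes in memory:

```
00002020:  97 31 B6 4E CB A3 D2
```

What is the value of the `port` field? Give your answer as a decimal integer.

3533949774

`port` follows `crc` (1 B), `payload_len` (2 B), so it starts at offset 1 + 2 = 3 and occupies 4 bytes.
Bytes at offsets 3..6: 4E CB A3 D2.
Little-endian: lowest address holds the least-significant byte.
Reassemble most-significant byte first: D2 A3 CB 4E → 0xD2A3CB4E.
0xD2A3CB4E = 3533949774.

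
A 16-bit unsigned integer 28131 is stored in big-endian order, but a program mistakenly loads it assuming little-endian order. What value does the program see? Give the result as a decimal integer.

28131 in 16-bit hexadecimal is 0x6DE3.
Stored big-endian, the bytes at ascending addresses are 6D E3.
Read back as little-endian, the first byte is least significant, giving 0xE36D.
0xE36D = 58221.

58221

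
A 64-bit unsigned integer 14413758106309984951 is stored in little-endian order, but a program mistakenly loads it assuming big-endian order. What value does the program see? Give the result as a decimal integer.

13223135156597163976

14413758106309984951 in 64-bit hexadecimal is 0xC807F4A15D0382B7.
Stored little-endian, the bytes at ascending addresses are B7 82 03 5D A1 F4 07 C8.
Read back as big-endian, the last byte is least significant, giving 0xB782035DA1F407C8.
0xB782035DA1F407C8 = 13223135156597163976.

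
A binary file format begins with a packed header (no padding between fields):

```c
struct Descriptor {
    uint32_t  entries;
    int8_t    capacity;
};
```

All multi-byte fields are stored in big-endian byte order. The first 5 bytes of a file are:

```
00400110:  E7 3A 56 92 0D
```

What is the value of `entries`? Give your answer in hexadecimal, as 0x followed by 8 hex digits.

`entries` is the first field, at byte offset 0, occupying 4 bytes.
Bytes at offsets 0..3: E7 3A 56 92.
Big-endian: lowest address holds the most-significant byte.
The bytes are already most-significant first: 0xE73A5692.

0xE73A5692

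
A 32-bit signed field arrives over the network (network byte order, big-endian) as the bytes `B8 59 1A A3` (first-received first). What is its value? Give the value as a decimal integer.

-1202120029

Big-endian stores the most-significant byte at the lowest address.
The bytes are already most-significant first: 0xB8591AA3.
Top bit is set, so as a signed 32-bit value this is 0xB8591AA3 − 2^32 = -1202120029.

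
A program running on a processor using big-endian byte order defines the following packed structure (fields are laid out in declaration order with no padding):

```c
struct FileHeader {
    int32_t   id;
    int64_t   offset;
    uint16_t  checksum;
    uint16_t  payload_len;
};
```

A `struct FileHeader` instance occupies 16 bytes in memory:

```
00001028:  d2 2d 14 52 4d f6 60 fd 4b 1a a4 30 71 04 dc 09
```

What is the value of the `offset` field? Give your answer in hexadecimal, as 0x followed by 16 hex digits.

`offset` follows `id` (4 bytes), so it starts at byte offset 4 and occupies 8 bytes.
Bytes at offsets 4..11: 4D F6 60 FD 4B 1A A4 30.
In big-endian order the high byte comes first in memory.
The bytes are already most-significant first: 0x4DF660FD4B1AA430.

0x4DF660FD4B1AA430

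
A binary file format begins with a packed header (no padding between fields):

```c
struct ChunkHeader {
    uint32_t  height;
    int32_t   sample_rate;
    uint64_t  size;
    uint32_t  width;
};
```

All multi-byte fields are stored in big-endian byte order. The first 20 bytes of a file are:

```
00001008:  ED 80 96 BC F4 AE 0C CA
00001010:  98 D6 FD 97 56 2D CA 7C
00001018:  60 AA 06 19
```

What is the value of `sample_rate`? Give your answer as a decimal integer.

`sample_rate` follows `height` (4 bytes), so it starts at byte offset 4 and occupies 4 bytes.
Bytes at offsets 4..7: F4 AE 0C CA.
Big-endian: lowest address holds the most-significant byte.
The bytes are already most-significant first: 0xF4AE0CCA.
Top bit is set, so as a signed 32-bit value this is 0xF4AE0CCA − 2^32 = -189920054.

-189920054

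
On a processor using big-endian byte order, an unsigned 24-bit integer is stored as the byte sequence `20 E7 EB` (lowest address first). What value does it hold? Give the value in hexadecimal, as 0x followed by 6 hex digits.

0x20E7EB

Big-endian: lowest address holds the most-significant byte.
The bytes are already most-significant first: 0x20E7EB.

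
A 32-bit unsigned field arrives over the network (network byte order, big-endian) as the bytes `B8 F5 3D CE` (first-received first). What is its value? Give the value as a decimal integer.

3103079886

Big-endian stores the most-significant byte at the lowest address.
The bytes are already most-significant first: 0xB8F53DCE.
0xB8F53DCE = 3103079886.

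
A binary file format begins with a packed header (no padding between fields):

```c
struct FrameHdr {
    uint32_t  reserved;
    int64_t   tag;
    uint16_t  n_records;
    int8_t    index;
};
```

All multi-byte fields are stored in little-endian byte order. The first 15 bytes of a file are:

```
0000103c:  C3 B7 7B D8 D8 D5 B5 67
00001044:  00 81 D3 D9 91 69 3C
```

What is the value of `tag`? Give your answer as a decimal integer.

`tag` follows `reserved` (4 bytes), so it starts at byte offset 4 and occupies 8 bytes.
Bytes at offsets 4..11: D8 D5 B5 67 00 81 D3 D9.
Little-endian stores the least-significant byte at the lowest address.
Reassemble most-significant byte first: D9 D3 81 00 67 B5 D5 D8 → 0xD9D3810067B5D5D8.
Top bit is set, so as a signed 64-bit value this is 0xD9D3810067B5D5D8 − 2^64 = -2750713108653287976.

-2750713108653287976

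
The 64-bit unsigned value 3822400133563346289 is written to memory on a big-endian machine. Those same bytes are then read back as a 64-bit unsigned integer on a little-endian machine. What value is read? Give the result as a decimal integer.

8209343481062361909

3822400133563346289 in 64-bit hexadecimal is 0x350BE4AB6672ED71.
Stored big-endian, the bytes at ascending addresses are 35 0B E4 AB 66 72 ED 71.
Read back as little-endian, the first byte is least significant, giving 0x71ED7266ABE40B35.
0x71ED7266ABE40B35 = 8209343481062361909.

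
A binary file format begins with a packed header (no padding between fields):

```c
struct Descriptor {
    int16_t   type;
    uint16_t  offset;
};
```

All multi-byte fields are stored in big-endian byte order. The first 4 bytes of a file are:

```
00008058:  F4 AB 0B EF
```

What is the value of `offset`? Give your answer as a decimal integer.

3055

`offset` follows `type` (2 bytes), so it starts at byte offset 2 and occupies 2 bytes.
Bytes at offsets 2..3: 0B EF.
In big-endian order the high byte comes first in memory.
The bytes are already most-significant first: 0x0BEF.
0x0BEF = 3055.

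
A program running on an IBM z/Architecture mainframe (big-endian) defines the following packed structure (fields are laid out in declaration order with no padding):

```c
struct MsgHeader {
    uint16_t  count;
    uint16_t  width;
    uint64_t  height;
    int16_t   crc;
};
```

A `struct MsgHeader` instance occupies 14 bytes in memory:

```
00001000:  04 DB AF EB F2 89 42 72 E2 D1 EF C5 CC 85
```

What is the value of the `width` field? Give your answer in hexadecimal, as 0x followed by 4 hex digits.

`width` follows `count` (2 bytes), so it starts at byte offset 2 and occupies 2 bytes.
Bytes at offsets 2..3: AF EB.
Big-endian: lowest address holds the most-significant byte.
The bytes are already most-significant first: 0xAFEB.

0xAFEB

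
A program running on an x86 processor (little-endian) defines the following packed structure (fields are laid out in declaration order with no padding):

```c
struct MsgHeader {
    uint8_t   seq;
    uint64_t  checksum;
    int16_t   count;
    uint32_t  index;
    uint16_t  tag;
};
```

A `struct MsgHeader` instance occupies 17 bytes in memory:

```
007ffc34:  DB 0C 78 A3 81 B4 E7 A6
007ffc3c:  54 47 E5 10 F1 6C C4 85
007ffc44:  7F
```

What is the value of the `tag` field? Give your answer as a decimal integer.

32645

`tag` follows `seq` (1 B), `checksum` (8 B), `count` (2 B), `index` (4 B), so it starts at offset 1 + 8 + 2 + 4 = 15 and occupies 2 bytes.
Bytes at offsets 15..16: 85 7F.
Little-endian: lowest address holds the least-significant byte.
Reassemble most-significant byte first: 7F 85 → 0x7F85.
0x7F85 = 32645.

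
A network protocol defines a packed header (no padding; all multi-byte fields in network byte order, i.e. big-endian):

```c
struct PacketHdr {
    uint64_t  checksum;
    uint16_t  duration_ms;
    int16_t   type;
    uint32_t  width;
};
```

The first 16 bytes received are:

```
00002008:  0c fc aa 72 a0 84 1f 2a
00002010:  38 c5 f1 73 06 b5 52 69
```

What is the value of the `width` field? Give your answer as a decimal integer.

112546409

`width` follows `checksum` (8 B), `duration_ms` (2 B), `type` (2 B), so it starts at offset 8 + 2 + 2 = 12 and occupies 4 bytes.
Bytes at offsets 12..15: 06 B5 52 69.
Big-endian: lowest address holds the most-significant byte.
The bytes are already most-significant first: 0x06B55269.
0x06B55269 = 112546409.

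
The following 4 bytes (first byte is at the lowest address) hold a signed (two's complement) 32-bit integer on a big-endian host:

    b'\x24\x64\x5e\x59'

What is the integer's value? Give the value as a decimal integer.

In big-endian order the high byte comes first in memory.
The bytes are already most-significant first: 0x24645E59.
0x24645E59 = 610557529.

610557529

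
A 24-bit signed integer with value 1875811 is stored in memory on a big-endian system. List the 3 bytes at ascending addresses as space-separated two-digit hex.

1875811 in hexadecimal, padded to 24 bits, is 0x1C9F63.
Split into bytes (most-significant first): 1C 9F 63.
Big-endian stores the most-significant byte at the lowest address.
So the memory order matches the most-significant-first order: 1C 9F 63.

1C 9F 63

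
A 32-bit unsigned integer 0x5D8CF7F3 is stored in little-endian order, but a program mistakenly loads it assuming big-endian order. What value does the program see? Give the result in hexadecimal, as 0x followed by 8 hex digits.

Stored little-endian, the bytes at ascending addresses are F3 F7 8C 5D.
Read back as big-endian, the last byte is least significant, giving 0xF3F78C5D.

0xF3F78C5D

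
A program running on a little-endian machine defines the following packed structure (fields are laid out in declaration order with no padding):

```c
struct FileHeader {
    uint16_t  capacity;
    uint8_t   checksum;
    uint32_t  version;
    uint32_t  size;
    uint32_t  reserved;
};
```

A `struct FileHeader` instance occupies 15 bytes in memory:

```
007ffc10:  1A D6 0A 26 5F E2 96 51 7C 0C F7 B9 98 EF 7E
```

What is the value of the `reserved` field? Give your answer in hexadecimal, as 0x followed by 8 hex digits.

0x7EEF98B9

`reserved` follows `capacity` (2 B), `checksum` (1 B), `version` (4 B), `size` (4 B), so it starts at offset 2 + 1 + 4 + 4 = 11 and occupies 4 bytes.
Bytes at offsets 11..14: B9 98 EF 7E.
Little-endian stores the least-significant byte at the lowest address.
Reassemble most-significant byte first: 7E EF 98 B9 → 0x7EEF98B9.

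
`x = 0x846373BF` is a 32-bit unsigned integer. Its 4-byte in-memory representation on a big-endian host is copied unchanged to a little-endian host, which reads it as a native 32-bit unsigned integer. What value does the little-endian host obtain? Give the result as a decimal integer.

3212010372

Stored big-endian, the bytes at ascending addresses are 84 63 73 BF.
Read back as little-endian, the first byte is least significant, giving 0xBF736384.
0xBF736384 = 3212010372.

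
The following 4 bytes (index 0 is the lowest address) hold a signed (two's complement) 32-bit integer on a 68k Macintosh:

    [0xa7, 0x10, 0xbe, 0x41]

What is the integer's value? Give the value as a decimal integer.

Big-endian: lowest address holds the most-significant byte.
The bytes are already most-significant first: 0xA710BE41.
Top bit is set, so as a signed 32-bit value this is 0xA710BE41 − 2^32 = -1492074943.

-1492074943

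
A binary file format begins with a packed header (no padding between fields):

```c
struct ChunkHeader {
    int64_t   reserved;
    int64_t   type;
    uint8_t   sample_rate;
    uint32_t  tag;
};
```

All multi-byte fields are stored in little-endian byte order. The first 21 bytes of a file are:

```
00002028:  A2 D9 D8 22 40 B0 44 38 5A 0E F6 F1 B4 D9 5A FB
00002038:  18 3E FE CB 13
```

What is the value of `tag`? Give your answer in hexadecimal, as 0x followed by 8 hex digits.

0x13CBFE3E

`tag` follows `reserved` (8 B), `type` (8 B), `sample_rate` (1 B), so it starts at offset 8 + 8 + 1 = 17 and occupies 4 bytes.
Bytes at offsets 17..20: 3E FE CB 13.
Little-endian stores the least-significant byte at the lowest address.
Reassemble most-significant byte first: 13 CB FE 3E → 0x13CBFE3E.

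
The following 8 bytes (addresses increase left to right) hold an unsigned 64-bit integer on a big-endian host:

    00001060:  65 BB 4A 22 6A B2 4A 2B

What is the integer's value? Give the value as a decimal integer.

7330534330155026987

In big-endian order the high byte comes first in memory.
The bytes are already most-significant first: 0x65BB4A226AB24A2B.
0x65BB4A226AB24A2B = 7330534330155026987.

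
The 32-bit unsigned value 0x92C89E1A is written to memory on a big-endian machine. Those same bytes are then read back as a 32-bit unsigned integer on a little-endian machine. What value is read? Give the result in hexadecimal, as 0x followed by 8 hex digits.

0x1A9EC892

Stored big-endian, the bytes at ascending addresses are 92 C8 9E 1A.
Read back as little-endian, the first byte is least significant, giving 0x1A9EC892.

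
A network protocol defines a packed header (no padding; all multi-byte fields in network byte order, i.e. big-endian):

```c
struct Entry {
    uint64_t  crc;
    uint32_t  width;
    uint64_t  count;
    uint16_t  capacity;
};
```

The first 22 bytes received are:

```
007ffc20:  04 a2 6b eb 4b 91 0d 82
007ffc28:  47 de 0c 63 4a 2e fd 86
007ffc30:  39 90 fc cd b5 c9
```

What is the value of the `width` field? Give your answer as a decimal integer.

`width` follows `crc` (8 bytes), so it starts at byte offset 8 and occupies 4 bytes.
Bytes at offsets 8..11: 47 DE 0C 63.
Big-endian: lowest address holds the most-significant byte.
The bytes are already most-significant first: 0x47DE0C63.
0x47DE0C63 = 1205734499.

1205734499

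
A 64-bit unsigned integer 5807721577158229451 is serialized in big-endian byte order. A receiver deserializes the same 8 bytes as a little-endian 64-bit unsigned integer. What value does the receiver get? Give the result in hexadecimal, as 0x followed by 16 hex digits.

0xCB3DE3F8002C9950

5807721577158229451 in 64-bit hexadecimal is 0x50992C00F8E33DCB.
Stored big-endian, the bytes at ascending addresses are 50 99 2C 00 F8 E3 3D CB.
Read back as little-endian, the first byte is least significant, giving 0xCB3DE3F8002C9950.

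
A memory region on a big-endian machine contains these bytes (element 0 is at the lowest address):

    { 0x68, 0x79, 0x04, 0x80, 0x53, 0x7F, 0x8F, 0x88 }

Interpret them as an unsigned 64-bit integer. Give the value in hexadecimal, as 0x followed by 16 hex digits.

0x68790480537F8F88

Big-endian stores the most-significant byte at the lowest address.
The bytes are already most-significant first: 0x68790480537F8F88.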